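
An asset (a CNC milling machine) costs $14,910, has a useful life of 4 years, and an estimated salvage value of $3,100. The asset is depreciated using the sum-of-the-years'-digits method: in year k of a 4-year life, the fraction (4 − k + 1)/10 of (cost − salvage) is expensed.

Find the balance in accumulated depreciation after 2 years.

Depreciable base = $14,910 − $3,100 = $11,810.
Sum of the years' digits = 4+3+2+1 = 10.
Year 1: $11,810 × 4/10 = $4,724. Book value $10,186.
Year 2: $11,810 × 3/10 = $3,543. Book value $6,643.
Accumulated through year 2 = $14,910 − $6,643 = $8,267.

$8,267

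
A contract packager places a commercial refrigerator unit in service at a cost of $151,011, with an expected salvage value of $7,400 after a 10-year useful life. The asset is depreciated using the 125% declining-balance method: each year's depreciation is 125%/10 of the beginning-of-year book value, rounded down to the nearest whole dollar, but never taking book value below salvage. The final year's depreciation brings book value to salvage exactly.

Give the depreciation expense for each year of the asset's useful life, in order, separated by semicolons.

Depreciable base = $151,011 − $7,400 = $143,611.
Year 1: ⌊$151,011 × 125%/10⌋ = $18,876. Book value $132,135.
Year 2: ⌊$132,135 × 125%/10⌋ = $16,516. Book value $115,619.
Year 3: ⌊$115,619 × 125%/10⌋ = $14,452. Book value $101,167.
Year 4: ⌊$101,167 × 125%/10⌋ = $12,645. Book value $88,522.
Year 5: ⌊$88,522 × 125%/10⌋ = $11,065. Book value $77,457.
Year 6: ⌊$77,457 × 125%/10⌋ = $9,682. Book value $67,775.
Year 7: ⌊$67,775 × 125%/10⌋ = $8,471. Book value $59,304.
Year 8: ⌊$59,304 × 125%/10⌋ = $7,413. Book value $51,891.
Year 9: ⌊$51,891 × 125%/10⌋ = $6,486. Book value $45,405.
Year 10 (final): $45,405 − $7,400 = $38,005. Book value $7,400.

$18,876; $16,516; $14,452; $12,645; $11,065; $9,682; $8,471; $7,413; $6,486; $38,005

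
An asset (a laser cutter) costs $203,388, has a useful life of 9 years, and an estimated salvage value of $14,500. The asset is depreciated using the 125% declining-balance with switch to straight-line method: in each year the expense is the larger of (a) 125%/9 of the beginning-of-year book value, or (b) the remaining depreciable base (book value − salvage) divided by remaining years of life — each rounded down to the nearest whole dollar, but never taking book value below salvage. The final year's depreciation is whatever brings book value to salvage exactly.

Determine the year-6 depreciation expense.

$19,228

Depreciable base = $203,388 − $14,500 = $188,888.
Year 1: DB = ⌊$203,388 × 125%/9⌋ = $28,248; SL = ⌊$188,888/9⌋ = $20,987 → take DB $28,248. Book value $175,140.
Year 2: DB = ⌊$175,140 × 125%/9⌋ = $24,325; SL = ⌊$160,640/8⌋ = $20,080 → take DB $24,325. Book value $150,815.
Year 3: DB = ⌊$150,815 × 125%/9⌋ = $20,946; SL = ⌊$136,315/7⌋ = $19,473 → take DB $20,946. Book value $129,869.
Year 4: DB = ⌊$129,869 × 125%/9⌋ = $18,037; SL = ⌊$115,369/6⌋ = $19,228 → take SL $19,228. Book value $110,641.
Year 5: DB = ⌊$110,641 × 125%/9⌋ = $15,366; SL = ⌊$96,141/5⌋ = $19,228 → take SL $19,228. Book value $91,413.
Year 6: DB = ⌊$91,413 × 125%/9⌋ = $12,696; SL = ⌊$76,913/4⌋ = $19,228 → take SL $19,228. Book value $72,185.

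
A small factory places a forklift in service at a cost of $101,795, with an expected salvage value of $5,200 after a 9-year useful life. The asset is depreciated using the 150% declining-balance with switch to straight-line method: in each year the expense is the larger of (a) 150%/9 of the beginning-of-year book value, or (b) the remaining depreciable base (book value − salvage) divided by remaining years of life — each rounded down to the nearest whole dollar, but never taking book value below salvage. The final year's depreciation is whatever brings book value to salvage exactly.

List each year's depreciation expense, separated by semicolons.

$16,965; $14,138; $11,782; $9,818; $8,778; $8,778; $8,778; $8,779; $8,779

Depreciable base = $101,795 − $5,200 = $96,595.
Year 1: DB = ⌊$101,795 × 150%/9⌋ = $16,965; SL = ⌊$96,595/9⌋ = $10,732 → take DB $16,965. Book value $84,830.
Year 2: DB = ⌊$84,830 × 150%/9⌋ = $14,138; SL = ⌊$79,630/8⌋ = $9,953 → take DB $14,138. Book value $70,692.
Year 3: DB = ⌊$70,692 × 150%/9⌋ = $11,782; SL = ⌊$65,492/7⌋ = $9,356 → take DB $11,782. Book value $58,910.
Year 4: DB = ⌊$58,910 × 150%/9⌋ = $9,818; SL = ⌊$53,710/6⌋ = $8,951 → take DB $9,818. Book value $49,092.
Year 5: DB = ⌊$49,092 × 150%/9⌋ = $8,182; SL = ⌊$43,892/5⌋ = $8,778 → take SL $8,778. Book value $40,314.
Year 6: DB = ⌊$40,314 × 150%/9⌋ = $6,719; SL = ⌊$35,114/4⌋ = $8,778 → take SL $8,778. Book value $31,536.
Year 7: DB = ⌊$31,536 × 150%/9⌋ = $5,256; SL = ⌊$26,336/3⌋ = $8,778 → take SL $8,778. Book value $22,758.
Year 8: DB = ⌊$22,758 × 150%/9⌋ = $3,793; SL = ⌊$17,558/2⌋ = $8,779 → take SL $8,779. Book value $13,979.
Year 9 (final): $13,979 − $5,200 = $8,779. Book value $5,200.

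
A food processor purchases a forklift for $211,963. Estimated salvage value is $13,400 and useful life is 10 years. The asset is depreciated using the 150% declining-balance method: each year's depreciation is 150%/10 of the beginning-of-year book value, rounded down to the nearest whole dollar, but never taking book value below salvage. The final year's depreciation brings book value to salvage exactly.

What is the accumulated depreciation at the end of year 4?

$101,315

Depreciable base = $211,963 − $13,400 = $198,563.
Year 1: ⌊$211,963 × 150%/10⌋ = $31,794. Book value $180,169.
Year 2: ⌊$180,169 × 150%/10⌋ = $27,025. Book value $153,144.
Year 3: ⌊$153,144 × 150%/10⌋ = $22,971. Book value $130,173.
Year 4: ⌊$130,173 × 150%/10⌋ = $19,525. Book value $110,648.
Accumulated through year 4 = $211,963 − $110,648 = $101,315.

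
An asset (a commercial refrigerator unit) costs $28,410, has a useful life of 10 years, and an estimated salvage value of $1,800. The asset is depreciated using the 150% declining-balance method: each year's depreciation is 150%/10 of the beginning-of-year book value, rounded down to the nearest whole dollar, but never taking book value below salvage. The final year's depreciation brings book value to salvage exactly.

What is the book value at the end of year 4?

$14,831

Depreciable base = $28,410 − $1,800 = $26,610.
Year 1: ⌊$28,410 × 150%/10⌋ = $4,261. Book value $24,149.
Year 2: ⌊$24,149 × 150%/10⌋ = $3,622. Book value $20,527.
Year 3: ⌊$20,527 × 150%/10⌋ = $3,079. Book value $17,448.
Year 4: ⌊$17,448 × 150%/10⌋ = $2,617. Book value $14,831.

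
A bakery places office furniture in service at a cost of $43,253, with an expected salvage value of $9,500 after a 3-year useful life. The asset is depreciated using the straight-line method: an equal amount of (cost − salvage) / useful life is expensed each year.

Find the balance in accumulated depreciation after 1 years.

Depreciable base = $43,253 − $9,500 = $33,753.
Annual expense = $33,753 / 3 = $11,251.
End of year 1: book value $32,002.
Accumulated through year 1 = $43,253 − $32,002 = $11,251.

$11,251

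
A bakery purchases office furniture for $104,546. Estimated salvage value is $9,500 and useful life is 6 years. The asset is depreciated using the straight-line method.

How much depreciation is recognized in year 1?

$15,841

Depreciable base = $104,546 − $9,500 = $95,046.
Annual expense = $95,046 / 6 = $15,841.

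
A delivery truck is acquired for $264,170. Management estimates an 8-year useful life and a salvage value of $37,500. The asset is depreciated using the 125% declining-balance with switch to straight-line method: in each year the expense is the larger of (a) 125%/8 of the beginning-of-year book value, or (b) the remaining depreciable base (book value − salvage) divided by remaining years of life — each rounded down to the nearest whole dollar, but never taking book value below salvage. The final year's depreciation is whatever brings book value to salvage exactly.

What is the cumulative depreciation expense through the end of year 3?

Depreciable base = $264,170 − $37,500 = $226,670.
Year 1: DB = ⌊$264,170 × 125%/8⌋ = $41,276; SL = ⌊$226,670/8⌋ = $28,333 → take DB $41,276. Book value $222,894.
Year 2: DB = ⌊$222,894 × 125%/8⌋ = $34,827; SL = ⌊$185,394/7⌋ = $26,484 → take DB $34,827. Book value $188,067.
Year 3: DB = ⌊$188,067 × 125%/8⌋ = $29,385; SL = ⌊$150,567/6⌋ = $25,094 → take DB $29,385. Book value $158,682.
Accumulated through year 3 = $264,170 − $158,682 = $105,488.

$105,488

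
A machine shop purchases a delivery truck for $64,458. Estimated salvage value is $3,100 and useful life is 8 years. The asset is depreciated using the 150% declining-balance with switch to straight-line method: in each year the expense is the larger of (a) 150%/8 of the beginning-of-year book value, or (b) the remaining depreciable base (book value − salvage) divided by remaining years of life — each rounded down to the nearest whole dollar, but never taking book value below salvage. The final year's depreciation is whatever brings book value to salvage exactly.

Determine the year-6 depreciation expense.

$6,248

Depreciable base = $64,458 − $3,100 = $61,358.
Year 1: DB = ⌊$64,458 × 150%/8⌋ = $12,085; SL = ⌊$61,358/8⌋ = $7,669 → take DB $12,085. Book value $52,373.
Year 2: DB = ⌊$52,373 × 150%/8⌋ = $9,819; SL = ⌊$49,273/7⌋ = $7,039 → take DB $9,819. Book value $42,554.
Year 3: DB = ⌊$42,554 × 150%/8⌋ = $7,978; SL = ⌊$39,454/6⌋ = $6,575 → take DB $7,978. Book value $34,576.
Year 4: DB = ⌊$34,576 × 150%/8⌋ = $6,483; SL = ⌊$31,476/5⌋ = $6,295 → take DB $6,483. Book value $28,093.
Year 5: DB = ⌊$28,093 × 150%/8⌋ = $5,267; SL = ⌊$24,993/4⌋ = $6,248 → take SL $6,248. Book value $21,845.
Year 6: DB = ⌊$21,845 × 150%/8⌋ = $4,095; SL = ⌊$18,745/3⌋ = $6,248 → take SL $6,248. Book value $15,597.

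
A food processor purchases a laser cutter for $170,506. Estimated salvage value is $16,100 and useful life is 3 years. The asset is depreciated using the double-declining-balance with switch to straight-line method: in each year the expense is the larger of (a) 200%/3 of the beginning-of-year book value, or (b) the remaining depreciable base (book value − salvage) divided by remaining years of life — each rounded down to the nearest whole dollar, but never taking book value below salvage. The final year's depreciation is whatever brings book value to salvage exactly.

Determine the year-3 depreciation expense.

$2,846

Depreciable base = $170,506 − $16,100 = $154,406.
Year 1: DB = ⌊$170,506 × 200%/3⌋ = $113,670; SL = ⌊$154,406/3⌋ = $51,468 → take DB $113,670. Book value $56,836.
Year 2: DB = ⌊$56,836 × 200%/3⌋ = $37,890; SL = ⌊$40,736/2⌋ = $20,368 → take DB $37,890. Book value $18,946.
Year 3 (final): $18,946 − $16,100 = $2,846. Book value $16,100.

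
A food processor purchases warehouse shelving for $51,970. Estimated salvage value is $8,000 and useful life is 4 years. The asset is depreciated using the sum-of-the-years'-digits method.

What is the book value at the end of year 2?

$21,191

Depreciable base = $51,970 − $8,000 = $43,970.
Sum of the years' digits = 4+3+2+1 = 10.
Year 1: $43,970 × 4/10 = $17,588. Book value $34,382.
Year 2: $43,970 × 3/10 = $13,191. Book value $21,191.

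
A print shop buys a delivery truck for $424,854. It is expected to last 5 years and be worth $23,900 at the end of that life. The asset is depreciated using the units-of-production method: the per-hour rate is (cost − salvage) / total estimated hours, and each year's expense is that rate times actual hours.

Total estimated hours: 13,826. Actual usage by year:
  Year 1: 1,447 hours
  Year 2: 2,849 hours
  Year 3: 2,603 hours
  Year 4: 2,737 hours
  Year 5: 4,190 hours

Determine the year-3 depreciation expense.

Depreciable base = $424,854 − $23,900 = $400,954.
Rate = $400,954 / 13,826 hours = $29 per hour.
Year 1: 1,447 × $29 = $41,963. Book value $382,891.
Year 2: 2,849 × $29 = $82,621. Book value $300,270.
Year 3: 2,603 × $29 = $75,487. Book value $224,783.

$75,487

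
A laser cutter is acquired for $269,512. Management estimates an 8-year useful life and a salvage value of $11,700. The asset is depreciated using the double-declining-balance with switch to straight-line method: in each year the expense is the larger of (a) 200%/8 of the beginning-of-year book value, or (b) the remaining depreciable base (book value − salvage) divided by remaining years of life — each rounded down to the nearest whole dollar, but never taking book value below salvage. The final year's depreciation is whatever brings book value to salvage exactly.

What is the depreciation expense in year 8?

Depreciable base = $269,512 − $11,700 = $257,812.
Year 1: DB = ⌊$269,512 × 200%/8⌋ = $67,378; SL = ⌊$257,812/8⌋ = $32,226 → take DB $67,378. Book value $202,134.
Year 2: DB = ⌊$202,134 × 200%/8⌋ = $50,533; SL = ⌊$190,434/7⌋ = $27,204 → take DB $50,533. Book value $151,601.
Year 3: DB = ⌊$151,601 × 200%/8⌋ = $37,900; SL = ⌊$139,901/6⌋ = $23,316 → take DB $37,900. Book value $113,701.
Year 4: DB = ⌊$113,701 × 200%/8⌋ = $28,425; SL = ⌊$102,001/5⌋ = $20,400 → take DB $28,425. Book value $85,276.
Year 5: DB = ⌊$85,276 × 200%/8⌋ = $21,319; SL = ⌊$73,576/4⌋ = $18,394 → take DB $21,319. Book value $63,957.
Year 6: DB = ⌊$63,957 × 200%/8⌋ = $15,989; SL = ⌊$52,257/3⌋ = $17,419 → take SL $17,419. Book value $46,538.
Year 7: DB = ⌊$46,538 × 200%/8⌋ = $11,634; SL = ⌊$34,838/2⌋ = $17,419 → take SL $17,419. Book value $29,119.
Year 8 (final): $29,119 − $11,700 = $17,419. Book value $11,700.

$17,419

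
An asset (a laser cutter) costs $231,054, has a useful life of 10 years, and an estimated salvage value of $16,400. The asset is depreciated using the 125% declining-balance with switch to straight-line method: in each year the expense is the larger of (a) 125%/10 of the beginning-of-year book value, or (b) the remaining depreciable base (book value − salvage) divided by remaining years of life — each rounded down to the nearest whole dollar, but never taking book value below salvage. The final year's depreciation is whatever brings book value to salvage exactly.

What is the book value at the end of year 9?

Depreciable base = $231,054 − $16,400 = $214,654.
Year 1: DB = ⌊$231,054 × 125%/10⌋ = $28,881; SL = ⌊$214,654/10⌋ = $21,465 → take DB $28,881. Book value $202,173.
Year 2: DB = ⌊$202,173 × 125%/10⌋ = $25,271; SL = ⌊$185,773/9⌋ = $20,641 → take DB $25,271. Book value $176,902.
Year 3: DB = ⌊$176,902 × 125%/10⌋ = $22,112; SL = ⌊$160,502/8⌋ = $20,062 → take DB $22,112. Book value $154,790.
Year 4: DB = ⌊$154,790 × 125%/10⌋ = $19,348; SL = ⌊$138,390/7⌋ = $19,770 → take SL $19,770. Book value $135,020.
Year 5: DB = ⌊$135,020 × 125%/10⌋ = $16,877; SL = ⌊$118,620/6⌋ = $19,770 → take SL $19,770. Book value $115,250.
Year 6: DB = ⌊$115,250 × 125%/10⌋ = $14,406; SL = ⌊$98,850/5⌋ = $19,770 → take SL $19,770. Book value $95,480.
Year 7: DB = ⌊$95,480 × 125%/10⌋ = $11,935; SL = ⌊$79,080/4⌋ = $19,770 → take SL $19,770. Book value $75,710.
Year 8: DB = ⌊$75,710 × 125%/10⌋ = $9,463; SL = ⌊$59,310/3⌋ = $19,770 → take SL $19,770. Book value $55,940.
Year 9: DB = ⌊$55,940 × 125%/10⌋ = $6,992; SL = ⌊$39,540/2⌋ = $19,770 → take SL $19,770. Book value $36,170.

$36,170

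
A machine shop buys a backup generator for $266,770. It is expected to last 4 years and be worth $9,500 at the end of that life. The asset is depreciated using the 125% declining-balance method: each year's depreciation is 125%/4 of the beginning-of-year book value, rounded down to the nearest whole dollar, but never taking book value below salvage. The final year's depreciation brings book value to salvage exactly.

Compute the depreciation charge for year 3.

$39,403

Depreciable base = $266,770 − $9,500 = $257,270.
Year 1: ⌊$266,770 × 125%/4⌋ = $83,365. Book value $183,405.
Year 2: ⌊$183,405 × 125%/4⌋ = $57,314. Book value $126,091.
Year 3: ⌊$126,091 × 125%/4⌋ = $39,403. Book value $86,688.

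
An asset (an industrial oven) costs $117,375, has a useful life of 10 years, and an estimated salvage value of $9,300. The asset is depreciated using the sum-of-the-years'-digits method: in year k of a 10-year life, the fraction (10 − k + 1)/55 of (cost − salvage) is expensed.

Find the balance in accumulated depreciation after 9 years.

Depreciable base = $117,375 − $9,300 = $108,075.
Sum of the years' digits = 10+9+8+7+6+5+4+3+2+1 = 55.
Year 1: $108,075 × 10/55 = $19,650. Book value $97,725.
Year 2: $108,075 × 9/55 = $17,685. Book value $80,040.
Year 3: $108,075 × 8/55 = $15,720. Book value $64,320.
Year 4: $108,075 × 7/55 = $13,755. Book value $50,565.
Year 5: $108,075 × 6/55 = $11,790. Book value $38,775.
Year 6: $108,075 × 5/55 = $9,825. Book value $28,950.
Year 7: $108,075 × 4/55 = $7,860. Book value $21,090.
Year 8: $108,075 × 3/55 = $5,895. Book value $15,195.
Year 9: $108,075 × 2/55 = $3,930. Book value $11,265.
Accumulated through year 9 = $117,375 − $11,265 = $106,110.

$106,110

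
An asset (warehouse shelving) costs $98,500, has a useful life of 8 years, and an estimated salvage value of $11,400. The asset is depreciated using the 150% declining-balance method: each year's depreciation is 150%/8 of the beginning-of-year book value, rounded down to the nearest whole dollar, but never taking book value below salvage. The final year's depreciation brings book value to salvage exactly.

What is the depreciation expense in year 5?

$8,049

Depreciable base = $98,500 − $11,400 = $87,100.
Year 1: ⌊$98,500 × 150%/8⌋ = $18,468. Book value $80,032.
Year 2: ⌊$80,032 × 150%/8⌋ = $15,006. Book value $65,026.
Year 3: ⌊$65,026 × 150%/8⌋ = $12,192. Book value $52,834.
Year 4: ⌊$52,834 × 150%/8⌋ = $9,906. Book value $42,928.
Year 5: ⌊$42,928 × 150%/8⌋ = $8,049. Book value $34,879.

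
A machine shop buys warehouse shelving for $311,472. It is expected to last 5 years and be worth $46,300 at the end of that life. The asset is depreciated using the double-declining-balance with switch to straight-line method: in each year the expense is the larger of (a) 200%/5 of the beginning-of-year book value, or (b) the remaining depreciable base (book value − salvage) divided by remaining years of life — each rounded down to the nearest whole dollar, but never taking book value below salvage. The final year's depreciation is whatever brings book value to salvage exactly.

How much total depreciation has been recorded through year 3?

Depreciable base = $311,472 − $46,300 = $265,172.
Year 1: DB = ⌊$311,472 × 200%/5⌋ = $124,588; SL = ⌊$265,172/5⌋ = $53,034 → take DB $124,588. Book value $186,884.
Year 2: DB = ⌊$186,884 × 200%/5⌋ = $74,753; SL = ⌊$140,584/4⌋ = $35,146 → take DB $74,753. Book value $112,131.
Year 3: DB = ⌊$112,131 × 200%/5⌋ = $44,852; SL = ⌊$65,831/3⌋ = $21,943 → take DB $44,852. Book value $67,279.
Accumulated through year 3 = $311,472 − $67,279 = $244,193.

$244,193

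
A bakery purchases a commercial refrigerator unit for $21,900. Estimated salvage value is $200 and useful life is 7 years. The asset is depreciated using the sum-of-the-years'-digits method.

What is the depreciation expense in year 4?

Depreciable base = $21,900 − $200 = $21,700.
Sum of the years' digits = 7+6+5+4+3+2+1 = 28.
Year 1: $21,700 × 7/28 = $5,425. Book value $16,475.
Year 2: $21,700 × 6/28 = $4,650. Book value $11,825.
Year 3: $21,700 × 5/28 = $3,875. Book value $7,950.
Year 4: $21,700 × 4/28 = $3,100. Book value $4,850.

$3,100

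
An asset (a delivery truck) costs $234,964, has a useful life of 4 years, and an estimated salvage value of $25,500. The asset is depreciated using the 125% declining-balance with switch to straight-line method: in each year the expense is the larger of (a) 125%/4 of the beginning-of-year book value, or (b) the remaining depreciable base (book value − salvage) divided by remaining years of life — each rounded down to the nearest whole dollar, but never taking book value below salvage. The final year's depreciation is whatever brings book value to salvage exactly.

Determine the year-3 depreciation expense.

Depreciable base = $234,964 − $25,500 = $209,464.
Year 1: DB = ⌊$234,964 × 125%/4⌋ = $73,426; SL = ⌊$209,464/4⌋ = $52,366 → take DB $73,426. Book value $161,538.
Year 2: DB = ⌊$161,538 × 125%/4⌋ = $50,480; SL = ⌊$136,038/3⌋ = $45,346 → take DB $50,480. Book value $111,058.
Year 3: DB = ⌊$111,058 × 125%/4⌋ = $34,705; SL = ⌊$85,558/2⌋ = $42,779 → take SL $42,779. Book value $68,279.

$42,779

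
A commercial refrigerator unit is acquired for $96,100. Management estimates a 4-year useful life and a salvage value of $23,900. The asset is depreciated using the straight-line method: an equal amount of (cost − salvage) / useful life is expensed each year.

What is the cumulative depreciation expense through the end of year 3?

Depreciable base = $96,100 − $23,900 = $72,200.
Annual expense = $72,200 / 4 = $18,050.
End of year 1: book value $78,050.
End of year 2: book value $60,000.
End of year 3: book value $41,950.
Accumulated through year 3 = $96,100 − $41,950 = $54,150.

$54,150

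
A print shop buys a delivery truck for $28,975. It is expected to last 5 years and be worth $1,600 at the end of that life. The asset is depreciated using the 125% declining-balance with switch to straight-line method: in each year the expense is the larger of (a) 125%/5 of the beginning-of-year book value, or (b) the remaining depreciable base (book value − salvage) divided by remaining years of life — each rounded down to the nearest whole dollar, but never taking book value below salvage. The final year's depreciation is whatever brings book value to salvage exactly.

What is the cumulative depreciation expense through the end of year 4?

$22,475

Depreciable base = $28,975 − $1,600 = $27,375.
Year 1: DB = ⌊$28,975 × 125%/5⌋ = $7,243; SL = ⌊$27,375/5⌋ = $5,475 → take DB $7,243. Book value $21,732.
Year 2: DB = ⌊$21,732 × 125%/5⌋ = $5,433; SL = ⌊$20,132/4⌋ = $5,033 → take DB $5,433. Book value $16,299.
Year 3: DB = ⌊$16,299 × 125%/5⌋ = $4,074; SL = ⌊$14,699/3⌋ = $4,899 → take SL $4,899. Book value $11,400.
Year 4: DB = ⌊$11,400 × 125%/5⌋ = $2,850; SL = ⌊$9,800/2⌋ = $4,900 → take SL $4,900. Book value $6,500.
Accumulated through year 4 = $28,975 − $6,500 = $22,475.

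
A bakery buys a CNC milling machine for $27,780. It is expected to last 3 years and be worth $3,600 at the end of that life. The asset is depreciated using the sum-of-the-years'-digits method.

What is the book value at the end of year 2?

$7,630

Depreciable base = $27,780 − $3,600 = $24,180.
Sum of the years' digits = 3+2+1 = 6.
Year 1: $24,180 × 3/6 = $12,090. Book value $15,690.
Year 2: $24,180 × 2/6 = $8,060. Book value $7,630.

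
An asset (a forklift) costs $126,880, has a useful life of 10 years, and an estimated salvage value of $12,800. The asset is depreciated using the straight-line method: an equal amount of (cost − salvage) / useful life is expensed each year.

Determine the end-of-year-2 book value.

$104,064

Depreciable base = $126,880 − $12,800 = $114,080.
Annual expense = $114,080 / 10 = $11,408.
End of year 1: book value $115,472.
End of year 2: book value $104,064.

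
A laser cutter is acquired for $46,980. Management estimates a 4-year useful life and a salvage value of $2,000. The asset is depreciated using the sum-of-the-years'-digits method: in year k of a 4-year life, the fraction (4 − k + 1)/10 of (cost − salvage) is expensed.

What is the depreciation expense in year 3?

Depreciable base = $46,980 − $2,000 = $44,980.
Sum of the years' digits = 4+3+2+1 = 10.
Year 1: $44,980 × 4/10 = $17,992. Book value $28,988.
Year 2: $44,980 × 3/10 = $13,494. Book value $15,494.
Year 3: $44,980 × 2/10 = $8,996. Book value $6,498.

$8,996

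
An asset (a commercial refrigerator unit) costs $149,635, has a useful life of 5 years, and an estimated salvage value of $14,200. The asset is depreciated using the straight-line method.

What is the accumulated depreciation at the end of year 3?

$81,261

Depreciable base = $149,635 − $14,200 = $135,435.
Annual expense = $135,435 / 5 = $27,087.
End of year 1: book value $122,548.
End of year 2: book value $95,461.
End of year 3: book value $68,374.
Accumulated through year 3 = $149,635 − $68,374 = $81,261.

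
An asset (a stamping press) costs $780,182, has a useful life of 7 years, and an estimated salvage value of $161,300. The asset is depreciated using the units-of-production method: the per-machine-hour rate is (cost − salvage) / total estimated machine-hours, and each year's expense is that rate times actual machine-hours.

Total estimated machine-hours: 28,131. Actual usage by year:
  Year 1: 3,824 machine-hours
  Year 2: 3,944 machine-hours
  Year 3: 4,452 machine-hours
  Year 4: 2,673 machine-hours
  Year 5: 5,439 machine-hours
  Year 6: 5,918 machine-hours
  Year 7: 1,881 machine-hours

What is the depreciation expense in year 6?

Depreciable base = $780,182 − $161,300 = $618,882.
Rate = $618,882 / 28,131 machine-hours = $22 per machine-hour.
Year 1: 3,824 × $22 = $84,128. Book value $696,054.
Year 2: 3,944 × $22 = $86,768. Book value $609,286.
Year 3: 4,452 × $22 = $97,944. Book value $511,342.
Year 4: 2,673 × $22 = $58,806. Book value $452,536.
Year 5: 5,439 × $22 = $119,658. Book value $332,878.
Year 6: 5,918 × $22 = $130,196. Book value $202,682.

$130,196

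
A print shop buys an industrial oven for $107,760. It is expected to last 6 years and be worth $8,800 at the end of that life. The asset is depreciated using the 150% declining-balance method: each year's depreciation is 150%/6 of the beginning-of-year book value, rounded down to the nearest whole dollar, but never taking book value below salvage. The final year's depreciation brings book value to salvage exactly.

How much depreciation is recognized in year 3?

$15,153

Depreciable base = $107,760 − $8,800 = $98,960.
Year 1: ⌊$107,760 × 150%/6⌋ = $26,940. Book value $80,820.
Year 2: ⌊$80,820 × 150%/6⌋ = $20,205. Book value $60,615.
Year 3: ⌊$60,615 × 150%/6⌋ = $15,153. Book value $45,462.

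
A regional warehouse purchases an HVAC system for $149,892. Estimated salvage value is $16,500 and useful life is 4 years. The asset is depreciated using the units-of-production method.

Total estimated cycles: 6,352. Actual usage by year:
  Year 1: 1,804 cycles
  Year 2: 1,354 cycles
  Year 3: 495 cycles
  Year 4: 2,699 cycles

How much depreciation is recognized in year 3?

Depreciable base = $149,892 − $16,500 = $133,392.
Rate = $133,392 / 6,352 cycles = $21 per cycle.
Year 1: 1,804 × $21 = $37,884. Book value $112,008.
Year 2: 1,354 × $21 = $28,434. Book value $83,574.
Year 3: 495 × $21 = $10,395. Book value $73,179.

$10,395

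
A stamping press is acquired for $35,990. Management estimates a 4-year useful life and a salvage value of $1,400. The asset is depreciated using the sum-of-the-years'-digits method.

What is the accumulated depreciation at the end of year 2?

Depreciable base = $35,990 − $1,400 = $34,590.
Sum of the years' digits = 4+3+2+1 = 10.
Year 1: $34,590 × 4/10 = $13,836. Book value $22,154.
Year 2: $34,590 × 3/10 = $10,377. Book value $11,777.
Accumulated through year 2 = $35,990 − $11,777 = $24,213.

$24,213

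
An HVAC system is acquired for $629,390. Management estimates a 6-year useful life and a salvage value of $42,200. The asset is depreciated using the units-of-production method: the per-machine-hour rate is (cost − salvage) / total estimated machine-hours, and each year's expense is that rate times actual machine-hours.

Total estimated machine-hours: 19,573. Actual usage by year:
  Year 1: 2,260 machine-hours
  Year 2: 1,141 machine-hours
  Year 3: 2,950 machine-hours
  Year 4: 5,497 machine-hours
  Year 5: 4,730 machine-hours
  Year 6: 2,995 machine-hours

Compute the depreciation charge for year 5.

$141,900

Depreciable base = $629,390 − $42,200 = $587,190.
Rate = $587,190 / 19,573 machine-hours = $30 per machine-hour.
Year 1: 2,260 × $30 = $67,800. Book value $561,590.
Year 2: 1,141 × $30 = $34,230. Book value $527,360.
Year 3: 2,950 × $30 = $88,500. Book value $438,860.
Year 4: 5,497 × $30 = $164,910. Book value $273,950.
Year 5: 4,730 × $30 = $141,900. Book value $132,050.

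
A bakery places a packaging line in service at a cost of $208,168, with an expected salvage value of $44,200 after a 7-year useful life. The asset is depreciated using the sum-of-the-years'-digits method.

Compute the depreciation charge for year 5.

$17,568

Depreciable base = $208,168 − $44,200 = $163,968.
Sum of the years' digits = 7+6+5+4+3+2+1 = 28.
Year 1: $163,968 × 7/28 = $40,992. Book value $167,176.
Year 2: $163,968 × 6/28 = $35,136. Book value $132,040.
Year 3: $163,968 × 5/28 = $29,280. Book value $102,760.
Year 4: $163,968 × 4/28 = $23,424. Book value $79,336.
Year 5: $163,968 × 3/28 = $17,568. Book value $61,768.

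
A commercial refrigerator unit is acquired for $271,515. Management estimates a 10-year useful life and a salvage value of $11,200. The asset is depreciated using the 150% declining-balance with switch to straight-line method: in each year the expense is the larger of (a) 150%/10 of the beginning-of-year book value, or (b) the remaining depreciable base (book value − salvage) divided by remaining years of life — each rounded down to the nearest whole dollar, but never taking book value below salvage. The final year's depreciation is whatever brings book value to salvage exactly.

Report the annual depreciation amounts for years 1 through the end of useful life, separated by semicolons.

$40,727; $34,618; $29,425; $25,011; $21,755; $21,755; $21,756; $21,756; $21,756; $21,756

Depreciable base = $271,515 − $11,200 = $260,315.
Year 1: DB = ⌊$271,515 × 150%/10⌋ = $40,727; SL = ⌊$260,315/10⌋ = $26,031 → take DB $40,727. Book value $230,788.
Year 2: DB = ⌊$230,788 × 150%/10⌋ = $34,618; SL = ⌊$219,588/9⌋ = $24,398 → take DB $34,618. Book value $196,170.
Year 3: DB = ⌊$196,170 × 150%/10⌋ = $29,425; SL = ⌊$184,970/8⌋ = $23,121 → take DB $29,425. Book value $166,745.
Year 4: DB = ⌊$166,745 × 150%/10⌋ = $25,011; SL = ⌊$155,545/7⌋ = $22,220 → take DB $25,011. Book value $141,734.
Year 5: DB = ⌊$141,734 × 150%/10⌋ = $21,260; SL = ⌊$130,534/6⌋ = $21,755 → take SL $21,755. Book value $119,979.
Year 6: DB = ⌊$119,979 × 150%/10⌋ = $17,996; SL = ⌊$108,779/5⌋ = $21,755 → take SL $21,755. Book value $98,224.
Year 7: DB = ⌊$98,224 × 150%/10⌋ = $14,733; SL = ⌊$87,024/4⌋ = $21,756 → take SL $21,756. Book value $76,468.
Year 8: DB = ⌊$76,468 × 150%/10⌋ = $11,470; SL = ⌊$65,268/3⌋ = $21,756 → take SL $21,756. Book value $54,712.
Year 9: DB = ⌊$54,712 × 150%/10⌋ = $8,206; SL = ⌊$43,512/2⌋ = $21,756 → take SL $21,756. Book value $32,956.
Year 10 (final): $32,956 − $11,200 = $21,756. Book value $11,200.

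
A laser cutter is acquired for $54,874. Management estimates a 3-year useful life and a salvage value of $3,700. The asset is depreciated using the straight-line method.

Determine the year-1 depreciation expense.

$17,058

Depreciable base = $54,874 − $3,700 = $51,174.
Annual expense = $51,174 / 3 = $17,058.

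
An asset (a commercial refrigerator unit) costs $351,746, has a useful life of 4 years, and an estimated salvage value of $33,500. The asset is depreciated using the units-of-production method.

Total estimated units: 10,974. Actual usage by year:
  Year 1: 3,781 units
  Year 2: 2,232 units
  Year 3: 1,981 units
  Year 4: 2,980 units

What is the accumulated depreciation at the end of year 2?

$174,377

Depreciable base = $351,746 − $33,500 = $318,246.
Rate = $318,246 / 10,974 units = $29 per unit.
Year 1: 3,781 × $29 = $109,649. Book value $242,097.
Year 2: 2,232 × $29 = $64,728. Book value $177,369.
Accumulated through year 2 = $351,746 − $177,369 = $174,377.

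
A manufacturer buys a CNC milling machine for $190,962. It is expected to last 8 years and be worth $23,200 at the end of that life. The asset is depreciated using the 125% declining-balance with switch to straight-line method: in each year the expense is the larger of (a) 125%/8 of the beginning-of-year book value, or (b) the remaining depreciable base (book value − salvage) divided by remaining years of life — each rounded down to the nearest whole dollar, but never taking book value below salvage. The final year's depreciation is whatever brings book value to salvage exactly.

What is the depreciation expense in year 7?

$18,302

Depreciable base = $190,962 − $23,200 = $167,762.
Year 1: DB = ⌊$190,962 × 125%/8⌋ = $29,837; SL = ⌊$167,762/8⌋ = $20,970 → take DB $29,837. Book value $161,125.
Year 2: DB = ⌊$161,125 × 125%/8⌋ = $25,175; SL = ⌊$137,925/7⌋ = $19,703 → take DB $25,175. Book value $135,950.
Year 3: DB = ⌊$135,950 × 125%/8⌋ = $21,242; SL = ⌊$112,750/6⌋ = $18,791 → take DB $21,242. Book value $114,708.
Year 4: DB = ⌊$114,708 × 125%/8⌋ = $17,923; SL = ⌊$91,508/5⌋ = $18,301 → take SL $18,301. Book value $96,407.
Year 5: DB = ⌊$96,407 × 125%/8⌋ = $15,063; SL = ⌊$73,207/4⌋ = $18,301 → take SL $18,301. Book value $78,106.
Year 6: DB = ⌊$78,106 × 125%/8⌋ = $12,204; SL = ⌊$54,906/3⌋ = $18,302 → take SL $18,302. Book value $59,804.
Year 7: DB = ⌊$59,804 × 125%/8⌋ = $9,344; SL = ⌊$36,604/2⌋ = $18,302 → take SL $18,302. Book value $41,502.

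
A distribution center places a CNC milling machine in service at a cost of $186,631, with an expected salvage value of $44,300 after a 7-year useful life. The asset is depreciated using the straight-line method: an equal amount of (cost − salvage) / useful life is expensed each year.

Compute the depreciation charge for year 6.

Depreciable base = $186,631 − $44,300 = $142,331.
Annual expense = $142,331 / 7 = $20,333.

$20,333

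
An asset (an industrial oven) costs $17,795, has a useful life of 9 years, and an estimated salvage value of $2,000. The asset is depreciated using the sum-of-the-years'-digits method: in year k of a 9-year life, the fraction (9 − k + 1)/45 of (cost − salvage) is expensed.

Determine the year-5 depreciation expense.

Depreciable base = $17,795 − $2,000 = $15,795.
Sum of the years' digits = 9+8+7+6+5+4+3+2+1 = 45.
Year 1: $15,795 × 9/45 = $3,159. Book value $14,636.
Year 2: $15,795 × 8/45 = $2,808. Book value $11,828.
Year 3: $15,795 × 7/45 = $2,457. Book value $9,371.
Year 4: $15,795 × 6/45 = $2,106. Book value $7,265.
Year 5: $15,795 × 5/45 = $1,755. Book value $5,510.

$1,755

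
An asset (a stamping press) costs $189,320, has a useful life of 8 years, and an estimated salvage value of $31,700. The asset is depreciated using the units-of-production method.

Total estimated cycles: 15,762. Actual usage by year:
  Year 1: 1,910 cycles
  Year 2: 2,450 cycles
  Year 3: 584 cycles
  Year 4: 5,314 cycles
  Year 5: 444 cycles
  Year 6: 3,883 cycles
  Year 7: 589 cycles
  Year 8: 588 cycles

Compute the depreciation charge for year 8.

Depreciable base = $189,320 − $31,700 = $157,620.
Rate = $157,620 / 15,762 cycles = $10 per cycle.
Year 1: 1,910 × $10 = $19,100. Book value $170,220.
Year 2: 2,450 × $10 = $24,500. Book value $145,720.
Year 3: 584 × $10 = $5,840. Book value $139,880.
Year 4: 5,314 × $10 = $53,140. Book value $86,740.
Year 5: 444 × $10 = $4,440. Book value $82,300.
Year 6: 3,883 × $10 = $38,830. Book value $43,470.
Year 7: 589 × $10 = $5,890. Book value $37,580.
Year 8: 588 × $10 = $5,880. Book value $31,700.

$5,880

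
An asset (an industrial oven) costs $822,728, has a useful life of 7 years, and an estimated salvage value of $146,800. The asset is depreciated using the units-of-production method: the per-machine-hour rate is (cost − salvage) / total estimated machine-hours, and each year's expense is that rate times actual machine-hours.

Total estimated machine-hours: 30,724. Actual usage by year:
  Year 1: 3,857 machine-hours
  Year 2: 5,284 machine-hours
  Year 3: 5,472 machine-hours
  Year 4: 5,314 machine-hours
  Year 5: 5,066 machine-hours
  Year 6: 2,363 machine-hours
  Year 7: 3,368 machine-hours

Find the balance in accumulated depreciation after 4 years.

$438,394

Depreciable base = $822,728 − $146,800 = $675,928.
Rate = $675,928 / 30,724 machine-hours = $22 per machine-hour.
Year 1: 3,857 × $22 = $84,854. Book value $737,874.
Year 2: 5,284 × $22 = $116,248. Book value $621,626.
Year 3: 5,472 × $22 = $120,384. Book value $501,242.
Year 4: 5,314 × $22 = $116,908. Book value $384,334.
Accumulated through year 4 = $822,728 − $384,334 = $438,394.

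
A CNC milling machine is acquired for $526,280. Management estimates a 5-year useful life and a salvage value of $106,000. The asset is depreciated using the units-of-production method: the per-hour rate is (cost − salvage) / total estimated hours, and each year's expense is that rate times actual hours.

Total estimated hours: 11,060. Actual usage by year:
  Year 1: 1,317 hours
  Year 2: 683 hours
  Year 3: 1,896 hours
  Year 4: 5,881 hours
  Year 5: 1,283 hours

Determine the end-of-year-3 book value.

$378,232

Depreciable base = $526,280 − $106,000 = $420,280.
Rate = $420,280 / 11,060 hours = $38 per hour.
Year 1: 1,317 × $38 = $50,046. Book value $476,234.
Year 2: 683 × $38 = $25,954. Book value $450,280.
Year 3: 1,896 × $38 = $72,048. Book value $378,232.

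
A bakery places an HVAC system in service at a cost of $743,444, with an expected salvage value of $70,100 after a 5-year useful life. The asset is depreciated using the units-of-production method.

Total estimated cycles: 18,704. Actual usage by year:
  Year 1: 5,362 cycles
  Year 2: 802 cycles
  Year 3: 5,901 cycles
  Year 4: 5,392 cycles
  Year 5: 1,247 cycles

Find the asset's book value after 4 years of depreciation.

$114,992

Depreciable base = $743,444 − $70,100 = $673,344.
Rate = $673,344 / 18,704 cycles = $36 per cycle.
Year 1: 5,362 × $36 = $193,032. Book value $550,412.
Year 2: 802 × $36 = $28,872. Book value $521,540.
Year 3: 5,901 × $36 = $212,436. Book value $309,104.
Year 4: 5,392 × $36 = $194,112. Book value $114,992.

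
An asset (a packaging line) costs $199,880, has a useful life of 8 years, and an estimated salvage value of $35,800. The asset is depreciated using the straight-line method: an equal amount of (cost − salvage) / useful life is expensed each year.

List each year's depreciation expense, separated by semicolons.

$20,510; $20,510; $20,510; $20,510; $20,510; $20,510; $20,510; $20,510

Depreciable base = $199,880 − $35,800 = $164,080.
Annual expense = $164,080 / 8 = $20,510.
End of year 1: book value $179,370.
End of year 2: book value $158,860.
End of year 3: book value $138,350.
End of year 4: book value $117,840.
End of year 5: book value $97,330.
End of year 6: book value $76,820.
End of year 7: book value $56,310.
End of year 8: book value $35,800.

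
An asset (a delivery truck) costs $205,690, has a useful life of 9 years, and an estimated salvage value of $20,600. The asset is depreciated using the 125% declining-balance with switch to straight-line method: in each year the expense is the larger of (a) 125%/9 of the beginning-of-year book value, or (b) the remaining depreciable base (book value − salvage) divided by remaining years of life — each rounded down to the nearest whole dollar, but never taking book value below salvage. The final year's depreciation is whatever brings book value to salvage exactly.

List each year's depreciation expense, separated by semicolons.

Depreciable base = $205,690 − $20,600 = $185,090.
Year 1: DB = ⌊$205,690 × 125%/9⌋ = $28,568; SL = ⌊$185,090/9⌋ = $20,565 → take DB $28,568. Book value $177,122.
Year 2: DB = ⌊$177,122 × 125%/9⌋ = $24,600; SL = ⌊$156,522/8⌋ = $19,565 → take DB $24,600. Book value $152,522.
Year 3: DB = ⌊$152,522 × 125%/9⌋ = $21,183; SL = ⌊$131,922/7⌋ = $18,846 → take DB $21,183. Book value $131,339.
Year 4: DB = ⌊$131,339 × 125%/9⌋ = $18,241; SL = ⌊$110,739/6⌋ = $18,456 → take SL $18,456. Book value $112,883.
Year 5: DB = ⌊$112,883 × 125%/9⌋ = $15,678; SL = ⌊$92,283/5⌋ = $18,456 → take SL $18,456. Book value $94,427.
Year 6: DB = ⌊$94,427 × 125%/9⌋ = $13,114; SL = ⌊$73,827/4⌋ = $18,456 → take SL $18,456. Book value $75,971.
Year 7: DB = ⌊$75,971 × 125%/9⌋ = $10,551; SL = ⌊$55,371/3⌋ = $18,457 → take SL $18,457. Book value $57,514.
Year 8: DB = ⌊$57,514 × 125%/9⌋ = $7,988; SL = ⌊$36,914/2⌋ = $18,457 → take SL $18,457. Book value $39,057.
Year 9 (final): $39,057 − $20,600 = $18,457. Book value $20,600.

$28,568; $24,600; $21,183; $18,456; $18,456; $18,456; $18,457; $18,457; $18,457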